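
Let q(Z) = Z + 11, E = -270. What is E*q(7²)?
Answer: -16200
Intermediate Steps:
q(Z) = 11 + Z
E*q(7²) = -270*(11 + 7²) = -270*(11 + 49) = -270*60 = -16200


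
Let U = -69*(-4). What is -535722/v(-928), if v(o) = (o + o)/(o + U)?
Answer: -43661343/232 ≈ -1.8820e+5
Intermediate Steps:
U = 276
v(o) = 2*o/(276 + o) (v(o) = (o + o)/(o + 276) = (2*o)/(276 + o) = 2*o/(276 + o))
-535722/v(-928) = -535722/(2*(-928)/(276 - 928)) = -535722/(2*(-928)/(-652)) = -535722/(2*(-928)*(-1/652)) = -535722/464/163 = -535722*163/464 = -43661343/232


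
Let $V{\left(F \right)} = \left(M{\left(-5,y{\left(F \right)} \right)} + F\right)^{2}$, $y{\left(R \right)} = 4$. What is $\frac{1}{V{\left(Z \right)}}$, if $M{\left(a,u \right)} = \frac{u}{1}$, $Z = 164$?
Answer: $\frac{1}{28224} \approx 3.5431 \cdot 10^{-5}$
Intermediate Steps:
$M{\left(a,u \right)} = u$ ($M{\left(a,u \right)} = u 1 = u$)
$V{\left(F \right)} = \left(4 + F\right)^{2}$
$\frac{1}{V{\left(Z \right)}} = \frac{1}{\left(4 + 164\right)^{2}} = \frac{1}{168^{2}} = \frac{1}{28224}$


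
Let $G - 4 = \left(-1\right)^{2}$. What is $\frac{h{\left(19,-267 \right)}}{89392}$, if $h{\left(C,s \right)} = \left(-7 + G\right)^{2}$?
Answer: $\frac{1}{22348} \approx 4.4747 \cdot 10^{-5}$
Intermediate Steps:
$G = 5$ ($G = 4 + \left(-1\right)^{2} = 4 + 1 = 5$)
$h{\left(C,s \right)} = 4$ ($h{\left(C,s \right)} = \left(-7 + 5\right)^{2} = \left(-2\right)^{2} = 4$)
$\frac{h{\left(19,-267 \right)}}{89392} = \frac{4}{89392} = 4 \cdot \frac{1}{89392} = \frac{1}{22348}$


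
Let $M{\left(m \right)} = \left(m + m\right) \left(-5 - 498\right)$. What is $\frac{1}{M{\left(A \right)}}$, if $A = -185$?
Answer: $\frac{1}{186110} \approx 5.3732 \cdot 10^{-6}$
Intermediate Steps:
$M{\left(m \right)} = - 1006 m$ ($M{\left(m \right)} = 2 m \left(-503\right) = - 1006 m$)
$\frac{1}{M{\left(A \right)}} = \frac{1}{\left(-1006\right) \left(-185\right)} = \frac{1}{186110}$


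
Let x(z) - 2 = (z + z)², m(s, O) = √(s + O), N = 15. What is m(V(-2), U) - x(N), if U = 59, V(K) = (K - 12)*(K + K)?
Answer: -902 + √115 ≈ -891.28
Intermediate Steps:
V(K) = 2*K*(-12 + K) (V(K) = (-12 + K)*(2*K) = 2*K*(-12 + K))
m(s, O) = √(O + s)
x(z) = 2 + 4*z² (x(z) = 2 + (z + z)² = 2 + (2*z)² = 2 + 4*z²)
m(V(-2), U) - x(N) = √(59 + 2*(-2)*(-12 - 2)) - (2 + 4*15²) = √(59 + 2*(-2)*(-14)) - (2 + 4*225) = √(59 + 56) - (2 + 900) = √115 - 1*902 = √115 - 902 = -902 + √115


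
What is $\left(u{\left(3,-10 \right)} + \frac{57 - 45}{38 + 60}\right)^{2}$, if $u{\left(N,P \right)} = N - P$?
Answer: $\frac{413449}{2401} \approx 172.2$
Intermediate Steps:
$\left(u{\left(3,-10 \right)} + \frac{57 - 45}{38 + 60}\right)^{2} = \left(\left(3 - -10\right) + \frac{57 - 45}{38 + 60}\right)^{2} = \left(\left(3 + 10\right) + \frac{12}{98}\right)^{2} = \left(13 + 12 \cdot \frac{1}{98}\right)^{2} = \left(13 + \frac{6}{49}\right)^{2} = \left(\frac{643}{49}\right)^{2} = \frac{413449}{2401}$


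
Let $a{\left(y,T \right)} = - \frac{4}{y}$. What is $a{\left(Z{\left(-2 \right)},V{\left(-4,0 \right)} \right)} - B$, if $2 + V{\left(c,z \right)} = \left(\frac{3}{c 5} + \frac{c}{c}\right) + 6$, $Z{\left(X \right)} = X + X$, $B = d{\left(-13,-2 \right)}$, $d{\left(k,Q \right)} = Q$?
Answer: $3$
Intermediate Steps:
$B = -2$
$Z{\left(X \right)} = 2 X$
$V{\left(c,z \right)} = 5 + \frac{3}{5 c}$ ($V{\left(c,z \right)} = -2 + \left(\left(\frac{3}{c 5} + \frac{c}{c}\right) + 6\right) = -2 + \left(\left(\frac{3}{5 c} + 1\right) + 6\right) = -2 + \left(\left(1 + \frac{3}{5 c}\right) + 6\right) = -2 + \left(7 + \frac{3}{5 c}\right) = 5 + \frac{3}{5 c}$)
$a{\left(Z{\left(-2 \right)},V{\left(-4,0 \right)} \right)} - B = - \frac{4}{2 \left(-2\right)} - -2 = - \frac{4}{-4} + 2 = \left(-4\right) \left(- \frac{1}{4}\right) + 2 = 1 + 2 = 3$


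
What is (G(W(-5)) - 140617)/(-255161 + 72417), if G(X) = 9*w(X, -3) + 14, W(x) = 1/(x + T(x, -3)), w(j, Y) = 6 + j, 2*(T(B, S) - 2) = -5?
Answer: 1546057/2010184 ≈ 0.76911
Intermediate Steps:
T(B, S) = -½ (T(B, S) = 2 + (½)*(-5) = 2 - 5/2 = -½)
W(x) = 1/(-½ + x) (W(x) = 1/(x - ½) = 1/(-½ + x))
G(X) = 68 + 9*X (G(X) = 9*(6 + X) + 14 = (54 + 9*X) + 14 = 68 + 9*X)
(G(W(-5)) - 140617)/(-255161 + 72417) = ((68 + 9*(2/(-1 + 2*(-5)))) - 140617)/(-255161 + 72417) = ((68 + 9*(2/(-1 - 10))) - 140617)/(-182744) = ((68 + 9*(2/(-11))) - 140617)*(-1/182744) = ((68 + 9*(2*(-1/11))) - 140617)*(-1/182744) = ((68 + 9*(-2/11)) - 140617)*(-1/182744) = ((68 - 18/11) - 140617)*(-1/182744) = (730/11 - 140617)*(-1/182744) = -1546057/11*(-1/182744) = 1546057/2010184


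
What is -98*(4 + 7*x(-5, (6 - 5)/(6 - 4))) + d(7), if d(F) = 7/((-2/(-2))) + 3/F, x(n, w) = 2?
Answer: -12296/7 ≈ -1756.6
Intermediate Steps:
d(F) = 7 + 3/F (d(F) = 7/((-2*(-½))) + 3/F = 7/1 + 3/F = 7*1 + 3/F = 7 + 3/F)
-98*(4 + 7*x(-5, (6 - 5)/(6 - 4))) + d(7) = -98*(4 + 7*2) + (7 + 3/7) = -98*(4 + 14) + (7 + 3*(⅐)) = -98*18 + (7 + 3/7) = -1764 + 52/7 = -12296/7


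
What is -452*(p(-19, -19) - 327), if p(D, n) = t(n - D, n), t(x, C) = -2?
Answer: 148708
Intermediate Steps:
p(D, n) = -2
-452*(p(-19, -19) - 327) = -452*(-2 - 327) = -452*(-329) = 148708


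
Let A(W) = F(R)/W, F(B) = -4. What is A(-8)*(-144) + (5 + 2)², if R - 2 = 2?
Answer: -23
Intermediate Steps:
R = 4 (R = 2 + 2 = 4)
A(W) = -4/W
A(-8)*(-144) + (5 + 2)² = -4/(-8)*(-144) + (5 + 2)² = -4*(-⅛)*(-144) + 7² = (½)*(-144) + 49 = -72 + 49 = -23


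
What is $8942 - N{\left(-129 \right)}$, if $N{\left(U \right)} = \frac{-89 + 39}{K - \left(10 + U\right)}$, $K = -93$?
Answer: $\frac{116271}{13} \approx 8943.9$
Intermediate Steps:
$N{\left(U \right)} = - \frac{50}{-103 - U}$ ($N{\left(U \right)} = \frac{-89 + 39}{-93 - \left(10 + U\right)} = - \frac{50}{-103 - U}$)
$8942 - N{\left(-129 \right)} = 8942 - \frac{50}{103 - 129} = 8942 - \frac{50}{-26} = 8942 - 50 \left(- \frac{1}{26}\right) = 8942 - - \frac{25}{13} = 8942 + \frac{25}{13} = \frac{116271}{13}$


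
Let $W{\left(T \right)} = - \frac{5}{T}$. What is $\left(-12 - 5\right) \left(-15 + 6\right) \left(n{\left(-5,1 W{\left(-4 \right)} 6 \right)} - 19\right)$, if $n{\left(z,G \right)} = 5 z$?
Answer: $-6732$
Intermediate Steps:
$\left(-12 - 5\right) \left(-15 + 6\right) \left(n{\left(-5,1 W{\left(-4 \right)} 6 \right)} - 19\right) = \left(-12 - 5\right) \left(-15 + 6\right) \left(5 \left(-5\right) - 19\right) = \left(-17\right) \left(-9\right) \left(-25 - 19\right) = 153 \left(-44\right) = -6732$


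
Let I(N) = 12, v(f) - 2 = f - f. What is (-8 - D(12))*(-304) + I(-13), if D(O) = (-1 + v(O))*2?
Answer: 3052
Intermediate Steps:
v(f) = 2 (v(f) = 2 + (f - f) = 2 + 0 = 2)
D(O) = 2 (D(O) = (-1 + 2)*2 = 1*2 = 2)
(-8 - D(12))*(-304) + I(-13) = (-8 - 1*2)*(-304) + 12 = (-8 - 2)*(-304) + 12 = -10*(-304) + 12 = 3040 + 12 = 3052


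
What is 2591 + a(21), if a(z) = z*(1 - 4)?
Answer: 2528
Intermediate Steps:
a(z) = -3*z (a(z) = z*(-3) = -3*z)
2591 + a(21) = 2591 - 3*21 = 2591 - 63 = 2528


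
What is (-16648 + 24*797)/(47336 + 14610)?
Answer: 1240/30973 ≈ 0.040035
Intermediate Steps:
(-16648 + 24*797)/(47336 + 14610) = (-16648 + 19128)/61946 = 2480*(1/61946) = 1240/30973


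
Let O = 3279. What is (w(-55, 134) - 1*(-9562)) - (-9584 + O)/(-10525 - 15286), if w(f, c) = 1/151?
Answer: 37266595838/3897461 ≈ 9561.8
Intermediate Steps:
w(f, c) = 1/151
(w(-55, 134) - 1*(-9562)) - (-9584 + O)/(-10525 - 15286) = (1/151 - 1*(-9562)) - (-9584 + 3279)/(-10525 - 15286) = (1/151 + 9562) - (-6305)/(-25811) = 1443863/151 - (-6305)*(-1)/25811 = 1443863/151 - 1*6305/25811 = 1443863/151 - 6305/25811 = 37266595838/3897461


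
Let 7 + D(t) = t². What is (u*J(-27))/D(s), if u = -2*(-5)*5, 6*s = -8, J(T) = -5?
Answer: 2250/47 ≈ 47.872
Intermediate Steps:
s = -4/3 (s = (⅙)*(-8) = -4/3 ≈ -1.3333)
u = 50 (u = 10*5 = 50)
D(t) = -7 + t²
(u*J(-27))/D(s) = (50*(-5))/(-7 + (-4/3)²) = -250/(-7 + 16/9) = -250/(-47/9) = -250*(-9/47) = 2250/47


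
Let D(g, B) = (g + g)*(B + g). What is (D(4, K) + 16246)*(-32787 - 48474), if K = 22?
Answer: -1337068494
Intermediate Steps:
D(g, B) = 2*g*(B + g) (D(g, B) = (2*g)*(B + g) = 2*g*(B + g))
(D(4, K) + 16246)*(-32787 - 48474) = (2*4*(22 + 4) + 16246)*(-32787 - 48474) = (2*4*26 + 16246)*(-81261) = (208 + 16246)*(-81261) = 16454*(-81261) = -1337068494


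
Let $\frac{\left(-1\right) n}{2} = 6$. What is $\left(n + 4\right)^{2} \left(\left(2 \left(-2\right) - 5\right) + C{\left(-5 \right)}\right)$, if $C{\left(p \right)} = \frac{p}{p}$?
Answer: $-512$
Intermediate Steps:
$C{\left(p \right)} = 1$
$n = -12$ ($n = \left(-2\right) 6 = -12$)
$\left(n + 4\right)^{2} \left(\left(2 \left(-2\right) - 5\right) + C{\left(-5 \right)}\right) = \left(-12 + 4\right)^{2} \left(\left(2 \left(-2\right) - 5\right) + 1\right) = \left(-8\right)^{2} \left(\left(-4 - 5\right) + 1\right) = 64 \left(-9 + 1\right) = 64 \left(-8\right) = -512$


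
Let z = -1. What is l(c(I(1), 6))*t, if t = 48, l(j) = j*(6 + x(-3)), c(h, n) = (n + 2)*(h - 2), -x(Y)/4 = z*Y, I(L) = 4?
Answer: -4608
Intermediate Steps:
x(Y) = 4*Y (x(Y) = -(-4)*Y = 4*Y)
c(h, n) = (-2 + h)*(2 + n) (c(h, n) = (2 + n)*(-2 + h) = (-2 + h)*(2 + n))
l(j) = -6*j (l(j) = j*(6 + 4*(-3)) = j*(6 - 12) = j*(-6) = -6*j)
l(c(I(1), 6))*t = -6*(-4 - 2*6 + 2*4 + 4*6)*48 = -6*(-4 - 12 + 8 + 24)*48 = -6*16*48 = -96*48 = -4608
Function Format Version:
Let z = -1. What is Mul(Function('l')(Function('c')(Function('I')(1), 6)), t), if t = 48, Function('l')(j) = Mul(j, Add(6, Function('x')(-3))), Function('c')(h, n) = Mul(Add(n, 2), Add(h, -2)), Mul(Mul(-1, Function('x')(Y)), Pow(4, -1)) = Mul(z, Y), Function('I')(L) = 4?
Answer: -4608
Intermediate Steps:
Function('x')(Y) = Mul(4, Y) (Function('x')(Y) = Mul(-4, Mul(-1, Y)) = Mul(4, Y))
Function('c')(h, n) = Mul(Add(-2, h), Add(2, n)) (Function('c')(h, n) = Mul(Add(2, n), Add(-2, h)) = Mul(Add(-2, h), Add(2, n)))
Function('l')(j) = Mul(-6, j) (Function('l')(j) = Mul(j, Add(6, Mul(4, -3))) = Mul(j, Add(6, -12)) = Mul(j, -6) = Mul(-6, j))
Mul(Function('l')(Function('c')(Function('I')(1), 6)), t) = Mul(Mul(-6, Add(-4, Mul(-2, 6), Mul(2, 4), Mul(4, 6))), 48) = Mul(Mul(-6, Add(-4, -12, 8, 24)), 48) = Mul(Mul(-6, 16), 48) = Mul(-96, 48) = -4608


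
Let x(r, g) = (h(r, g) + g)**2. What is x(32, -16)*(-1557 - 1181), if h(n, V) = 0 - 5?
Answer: -1207458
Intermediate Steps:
h(n, V) = -5
x(r, g) = (-5 + g)**2
x(32, -16)*(-1557 - 1181) = (-5 - 16)**2*(-1557 - 1181) = (-21)**2*(-2738) = 441*(-2738) = -1207458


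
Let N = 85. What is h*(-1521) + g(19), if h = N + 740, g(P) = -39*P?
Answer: -1255566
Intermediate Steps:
h = 825 (h = 85 + 740 = 825)
h*(-1521) + g(19) = 825*(-1521) - 39*19 = -1254825 - 741 = -1255566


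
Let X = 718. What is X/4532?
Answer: 359/2266 ≈ 0.15843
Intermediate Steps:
X/4532 = 718/4532 = 718*(1/4532) = 359/2266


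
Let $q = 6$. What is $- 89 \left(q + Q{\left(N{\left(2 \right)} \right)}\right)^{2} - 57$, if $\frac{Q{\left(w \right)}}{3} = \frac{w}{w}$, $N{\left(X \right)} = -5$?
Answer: $-7266$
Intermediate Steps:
$Q{\left(w \right)} = 3$ ($Q{\left(w \right)} = 3 \frac{w}{w} = 3 \cdot 1 = 3$)
$- 89 \left(q + Q{\left(N{\left(2 \right)} \right)}\right)^{2} - 57 = - 89 \left(6 + 3\right)^{2} - 57 = - 89 \cdot 9^{2} - 57 = \left(-89\right) 81 - 57 = -7209 - 57 = -7266$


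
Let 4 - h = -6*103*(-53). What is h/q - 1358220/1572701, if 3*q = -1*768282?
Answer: -148163017465/201379644947 ≈ -0.73574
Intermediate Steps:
h = -32750 (h = 4 - (-6*103)*(-53) = 4 - (-618)*(-53) = 4 - 1*32754 = 4 - 32754 = -32750)
q = -256094 (q = (-1*768282)/3 = (⅓)*(-768282) = -256094)
h/q - 1358220/1572701 = -32750/(-256094) - 1358220/1572701 = -32750*(-1/256094) - 1358220*1/1572701 = 16375/128047 - 1358220/1572701 = -148163017465/201379644947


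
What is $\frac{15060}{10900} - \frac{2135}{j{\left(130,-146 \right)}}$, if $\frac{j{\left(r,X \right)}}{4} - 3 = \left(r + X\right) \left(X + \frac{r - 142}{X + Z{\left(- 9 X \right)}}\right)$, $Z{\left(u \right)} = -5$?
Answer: $\frac{887527139}{769533460} \approx 1.1533$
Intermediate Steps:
$j{\left(r,X \right)} = 12 + 4 \left(X + r\right) \left(X + \frac{-142 + r}{-5 + X}\right)$ ($j{\left(r,X \right)} = 12 + 4 \left(r + X\right) \left(X + \frac{r - 142}{X - 5}\right) = 12 + 4 \left(X + r\right) \left(X + \frac{-142 + r}{-5 + X}\right)$)
$\frac{15060}{10900} - \frac{2135}{j{\left(130,-146 \right)}} = \frac{15060}{10900} - \frac{2135}{4 \frac{1}{-5 - 146} \left(-15 + \left(-146\right)^{3} + 130^{2} - 18460 - -20294 - 5 \left(-146\right)^{2} + 130 \left(-146\right)^{2} - \left(-584\right) 130\right)} = 15060 \cdot \frac{1}{10900} - \frac{2135}{4 \frac{1}{-151} \left(-15 - 3112136 + 16900 - 18460 + 20294 - 106580 + 130 \cdot 21316 + 75920\right)} = \frac{753}{545} - \frac{2135}{4 \left(- \frac{1}{151}\right) \left(-15 - 3112136 + 16900 - 18460 + 20294 - 106580 + 2771080 + 75920\right)} = \frac{753}{545} - \frac{2135}{4 \left(- \frac{1}{151}\right) \left(-352997\right)} = \frac{753}{545} - \frac{2135}{\frac{1411988}{151}} = \frac{753}{545} - \frac{322385}{1411988} = \frac{887527139}{769533460}$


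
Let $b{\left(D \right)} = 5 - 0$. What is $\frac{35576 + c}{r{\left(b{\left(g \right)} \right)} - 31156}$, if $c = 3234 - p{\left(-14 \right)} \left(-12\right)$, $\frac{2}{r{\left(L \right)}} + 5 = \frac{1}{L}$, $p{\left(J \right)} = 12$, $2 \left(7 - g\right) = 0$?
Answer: $- \frac{467448}{373877} \approx -1.2503$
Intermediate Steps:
$g = 7$ ($g = 7 - 0 = 7 + 0 = 7$)
$b{\left(D \right)} = 5$ ($b{\left(D \right)} = 5 + 0 = 5$)
$r{\left(L \right)} = \frac{2}{-5 + \frac{1}{L}}$
$c = 3378$ ($c = 3234 - 12 \left(-12\right) = 3234 - -144 = 3234 + 144 = 3378$)
$\frac{35576 + c}{r{\left(b{\left(g \right)} \right)} - 31156} = \frac{35576 + 3378}{\left(-2\right) 5 \frac{1}{-1 + 5 \cdot 5} - 31156} = \frac{38954}{\left(-2\right) 5 \frac{1}{-1 + 25} - 31156} = \frac{38954}{\left(-2\right) 5 \cdot \frac{1}{24} - 31156} = \frac{38954}{- \frac{5}{12} - 31156} = \frac{38954}{- \frac{373877}{12}} = 38954 \left(- \frac{12}{373877}\right) = - \frac{467448}{373877}$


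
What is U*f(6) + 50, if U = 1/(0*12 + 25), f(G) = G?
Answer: 1256/25 ≈ 50.240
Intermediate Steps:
U = 1/25 (U = 1/(0 + 25) = 1/25 ≈ 0.040000)
U*f(6) + 50 = (1/25)*6 + 50 = 6/25 + 50 = 1256/25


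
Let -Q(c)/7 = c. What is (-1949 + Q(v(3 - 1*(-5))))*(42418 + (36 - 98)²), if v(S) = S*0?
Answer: -90164638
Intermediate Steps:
v(S) = 0
Q(c) = -7*c
(-1949 + Q(v(3 - 1*(-5))))*(42418 + (36 - 98)²) = (-1949 - 7*0)*(42418 + (36 - 98)²) = (-1949 + 0)*(42418 + (-62)²) = -1949*(42418 + 3844) = -1949*46262 = -90164638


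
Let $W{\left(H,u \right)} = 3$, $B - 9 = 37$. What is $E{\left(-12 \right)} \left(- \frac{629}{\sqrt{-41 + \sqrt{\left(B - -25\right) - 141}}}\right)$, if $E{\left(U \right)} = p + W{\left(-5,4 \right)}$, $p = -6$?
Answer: $\frac{1887}{\sqrt{-41 + i \sqrt{70}}} \approx 29.311 - 290.23 i$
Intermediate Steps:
$B = 46$ ($B = 9 + 37 = 46$)
$E{\left(U \right)} = -3$ ($E{\left(U \right)} = -6 + 3 = -3$)
$E{\left(-12 \right)} \left(- \frac{629}{\sqrt{-41 + \sqrt{\left(B - -25\right) - 141}}}\right) = - 3 \left(- \frac{629}{\sqrt{-41 + \sqrt{\left(46 - -25\right) - 141}}}\right) = - 3 \left(- \frac{629}{\sqrt{-41 + \sqrt{\left(46 + 25\right) - 141}}}\right) = - 3 \left(- \frac{629}{\sqrt{-41 + \sqrt{71 - 141}}}\right) = - 3 \left(- \frac{629}{\sqrt{-41 + \sqrt{-70}}}\right) = - 3 \left(- \frac{629}{\sqrt{-41 + i \sqrt{70}}}\right) = \frac{1887}{\sqrt{-41 + i \sqrt{70}}}$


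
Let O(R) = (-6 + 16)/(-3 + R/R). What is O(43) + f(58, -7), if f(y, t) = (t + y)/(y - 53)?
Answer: 26/5 ≈ 5.2000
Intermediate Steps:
O(R) = -5 (O(R) = 10/(-3 + 1) = 10/(-2) = 10*(-½) = -5)
f(y, t) = (t + y)/(-53 + y)
O(43) + f(58, -7) = -5 + (-7 + 58)/(-53 + 58) = -5 + 51/5 = 26/5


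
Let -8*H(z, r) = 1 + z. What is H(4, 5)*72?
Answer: -45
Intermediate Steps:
H(z, r) = -1/8 - z/8 (H(z, r) = -(1 + z)/8 = -1/8 - z/8)
H(4, 5)*72 = (-1/8 - 1/8*4)*72 = (-1/8 - 1/2)*72 = -5/8*72 = -45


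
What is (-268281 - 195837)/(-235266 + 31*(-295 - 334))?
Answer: 464118/254765 ≈ 1.8217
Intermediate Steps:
(-268281 - 195837)/(-235266 + 31*(-295 - 334)) = -464118/(-235266 + 31*(-629)) = -464118/(-235266 - 19499) = -464118/(-254765) = -464118*(-1/254765) = 464118/254765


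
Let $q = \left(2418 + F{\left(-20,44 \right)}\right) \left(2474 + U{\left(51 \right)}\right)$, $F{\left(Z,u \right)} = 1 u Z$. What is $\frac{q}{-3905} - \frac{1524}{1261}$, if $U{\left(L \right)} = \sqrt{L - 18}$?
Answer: $- \frac{4804071352}{4924205} - \frac{1538 \sqrt{33}}{3905} \approx -977.87$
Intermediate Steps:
$F{\left(Z,u \right)} = Z u$ ($F{\left(Z,u \right)} = u Z = Z u$)
$U{\left(L \right)} = \sqrt{-18 + L}$
$q = 3805012 + 1538 \sqrt{33}$ ($q = \left(2418 - 880\right) \left(2474 + \sqrt{-18 + 51}\right) = \left(2418 - 880\right) \left(2474 + \sqrt{33}\right) = 1538 \left(2474 + \sqrt{33}\right) = 3805012 + 1538 \sqrt{33} \approx 3.8138 \cdot 10^{6}$)
$\frac{q}{-3905} - \frac{1524}{1261} = \frac{3805012 + 1538 \sqrt{33}}{-3905} - \frac{1524}{1261} = \left(3805012 + 1538 \sqrt{33}\right) \left(- \frac{1}{3905}\right) - \frac{1524}{1261} = \left(- \frac{3805012}{3905} - \frac{1538 \sqrt{33}}{3905}\right) - \frac{1524}{1261} = - \frac{4804071352}{4924205} - \frac{1538 \sqrt{33}}{3905}$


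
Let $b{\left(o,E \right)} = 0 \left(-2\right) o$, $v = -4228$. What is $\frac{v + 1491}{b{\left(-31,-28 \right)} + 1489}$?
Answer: $- \frac{2737}{1489} \approx -1.8381$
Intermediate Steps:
$b{\left(o,E \right)} = 0$ ($b{\left(o,E \right)} = 0 o = 0$)
$\frac{v + 1491}{b{\left(-31,-28 \right)} + 1489} = \frac{-4228 + 1491}{0 + 1489} = - \frac{2737}{1489}$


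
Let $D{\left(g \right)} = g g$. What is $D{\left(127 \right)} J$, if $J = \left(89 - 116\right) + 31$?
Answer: $64516$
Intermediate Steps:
$D{\left(g \right)} = g^{2}$
$J = 4$ ($J = -27 + 31 = 4$)
$D{\left(127 \right)} J = 127^{2} \cdot 4 = 16129 \cdot 4 = 64516$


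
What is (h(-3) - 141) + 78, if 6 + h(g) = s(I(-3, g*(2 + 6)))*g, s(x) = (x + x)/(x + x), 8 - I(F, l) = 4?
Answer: -72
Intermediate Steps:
I(F, l) = 4 (I(F, l) = 8 - 1*4 = 8 - 4 = 4)
s(x) = 1 (s(x) = (2*x)/((2*x)) = (2*x)*(1/(2*x)) = 1)
h(g) = -6 + g (h(g) = -6 + 1*g = -6 + g)
(h(-3) - 141) + 78 = ((-6 - 3) - 141) + 78 = (-9 - 141) + 78 = -150 + 78 = -72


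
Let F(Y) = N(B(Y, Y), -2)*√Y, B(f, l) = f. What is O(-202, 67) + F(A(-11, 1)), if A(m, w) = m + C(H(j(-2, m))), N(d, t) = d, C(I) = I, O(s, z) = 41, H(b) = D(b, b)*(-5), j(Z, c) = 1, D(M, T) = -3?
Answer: 49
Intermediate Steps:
H(b) = 15 (H(b) = -3*(-5) = 15)
A(m, w) = 15 + m (A(m, w) = m + 15 = 15 + m)
F(Y) = Y^(3/2) (F(Y) = Y*√Y = Y^(3/2))
O(-202, 67) + F(A(-11, 1)) = 41 + (15 - 11)^(3/2) = 41 + 4^(3/2) = 41 + 8 = 49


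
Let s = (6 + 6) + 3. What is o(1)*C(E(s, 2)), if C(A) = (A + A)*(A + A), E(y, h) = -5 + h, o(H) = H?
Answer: 36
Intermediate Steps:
s = 15 (s = 12 + 3 = 15)
C(A) = 4*A² (C(A) = (2*A)*(2*A) = 4*A²)
o(1)*C(E(s, 2)) = 1*(4*(-5 + 2)²) = 1*(4*(-3)²) = 1*(4*9) = 1*36 = 36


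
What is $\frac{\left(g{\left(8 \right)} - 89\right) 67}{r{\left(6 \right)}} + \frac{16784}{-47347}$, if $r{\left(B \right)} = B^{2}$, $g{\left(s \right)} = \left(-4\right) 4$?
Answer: $- \frac{111230123}{568164} \approx -195.77$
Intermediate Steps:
$g{\left(s \right)} = -16$
$\frac{\left(g{\left(8 \right)} - 89\right) 67}{r{\left(6 \right)}} + \frac{16784}{-47347} = \frac{\left(-16 - 89\right) 67}{6^{2}} + \frac{16784}{-47347} = \frac{\left(-105\right) 67}{36} + 16784 \left(- \frac{1}{47347}\right) = \left(-7035\right) \frac{1}{36} - \frac{16784}{47347} = - \frac{2345}{12} - \frac{16784}{47347} = - \frac{111230123}{568164}$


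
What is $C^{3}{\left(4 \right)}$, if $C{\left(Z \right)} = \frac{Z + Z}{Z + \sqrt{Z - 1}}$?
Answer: $\frac{512}{\left(4 + \sqrt{3}\right)^{3}} \approx 2.7186$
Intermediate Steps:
$C{\left(Z \right)} = \frac{2 Z}{Z + \sqrt{-1 + Z}}$
$C^{3}{\left(4 \right)} = \left(2 \cdot 4 \frac{1}{4 + \sqrt{-1 + 4}}\right)^{3} = \left(2 \cdot 4 \frac{1}{4 + \sqrt{3}}\right)^{3} = \left(\frac{8}{4 + \sqrt{3}}\right)^{3} = \frac{512}{\left(4 + \sqrt{3}\right)^{3}}$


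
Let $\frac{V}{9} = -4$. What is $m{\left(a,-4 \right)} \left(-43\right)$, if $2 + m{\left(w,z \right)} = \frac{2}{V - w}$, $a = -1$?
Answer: $\frac{3096}{35} \approx 88.457$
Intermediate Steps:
$V = -36$ ($V = 9 \left(-4\right) = -36$)
$m{\left(w,z \right)} = -2 + \frac{2}{-36 - w}$
$m{\left(a,-4 \right)} \left(-43\right) = \frac{2 \left(-37 - -1\right)}{36 - 1} \left(-43\right) = \frac{2 \left(-37 + 1\right)}{35} \left(-43\right) = 2 \cdot \frac{1}{35} \left(-36\right) \left(-43\right) = \left(- \frac{72}{35}\right) \left(-43\right) = \frac{3096}{35}$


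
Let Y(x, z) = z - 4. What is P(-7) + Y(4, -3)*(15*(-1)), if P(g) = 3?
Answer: 108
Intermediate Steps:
Y(x, z) = -4 + z
P(-7) + Y(4, -3)*(15*(-1)) = 3 + (-4 - 3)*(15*(-1)) = 3 - 7*(-15) = 3 + 105 = 108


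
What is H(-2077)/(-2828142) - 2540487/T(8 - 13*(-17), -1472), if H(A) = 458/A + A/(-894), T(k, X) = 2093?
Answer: -13341117339609453413/10991183412746628 ≈ -1213.8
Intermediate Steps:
H(A) = 458/A - A/894 (H(A) = 458/A + A*(-1/894) = 458/A - A/894)
H(-2077)/(-2828142) - 2540487/T(8 - 13*(-17), -1472) = (458/(-2077) - 1/894*(-2077))/(-2828142) - 2540487/2093 = (458*(-1/2077) + 2077/894)*(-1/2828142) - 2540487*1/2093 = (-458/2077 + 2077/894)*(-1/2828142) - 2540487/2093 = (3904477/1856838)*(-1/2828142) - 2540487/2093 = -3904477/5251401534996 - 2540487/2093 = -13341117339609453413/10991183412746628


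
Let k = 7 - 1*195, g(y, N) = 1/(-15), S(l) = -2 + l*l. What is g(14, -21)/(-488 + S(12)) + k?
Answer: -975719/5190 ≈ -188.00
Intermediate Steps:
S(l) = -2 + l**2
g(y, N) = -1/15
k = -188 (k = 7 - 195 = -188)
g(14, -21)/(-488 + S(12)) + k = -1/15/(-488 + (-2 + 12**2)) - 188 = -1/15/(-488 + (-2 + 144)) - 188 = -1/15/(-488 + 142) - 188 = -1/15/(-346) - 188 = -1/346*(-1/15) - 188 = 1/5190 - 188 = -975719/5190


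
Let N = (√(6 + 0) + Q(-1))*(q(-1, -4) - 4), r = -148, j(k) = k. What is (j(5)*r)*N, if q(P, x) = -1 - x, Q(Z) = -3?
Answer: -2220 + 740*√6 ≈ -407.38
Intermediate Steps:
N = 3 - √6 (N = (√(6 + 0) - 3)*((-1 - 1*(-4)) - 4) = (√6 - 3)*((-1 + 4) - 4) = (-3 + √6)*(3 - 4) = (-3 + √6)*(-1) = 3 - √6 ≈ 0.55051)
(j(5)*r)*N = (5*(-148))*(3 - √6) = -740*(3 - √6) = -2220 + 740*√6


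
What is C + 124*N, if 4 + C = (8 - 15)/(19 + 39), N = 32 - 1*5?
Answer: 193945/58 ≈ 3343.9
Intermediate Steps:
N = 27 (N = 32 - 5 = 27)
C = -239/58 (C = -4 + (8 - 15)/(19 + 39) = -4 - 7/58 = -239/58 ≈ -4.1207)
C + 124*N = -239/58 + 124*27 = -239/58 + 3348 = 193945/58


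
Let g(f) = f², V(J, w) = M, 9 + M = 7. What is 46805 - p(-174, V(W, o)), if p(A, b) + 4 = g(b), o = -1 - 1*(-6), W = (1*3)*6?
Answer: 46805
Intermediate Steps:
W = 18 (W = 3*6 = 18)
o = 5 (o = -1 + 6 = 5)
M = -2 (M = -9 + 7 = -2)
V(J, w) = -2
p(A, b) = -4 + b²
46805 - p(-174, V(W, o)) = 46805 - (-4 + (-2)²) = 46805 - (-4 + 4) = 46805 - 1*0 = 46805 + 0 = 46805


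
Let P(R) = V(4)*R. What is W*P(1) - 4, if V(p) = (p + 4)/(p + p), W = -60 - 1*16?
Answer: -80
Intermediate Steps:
W = -76 (W = -60 - 16 = -76)
V(p) = (4 + p)/(2*p) (V(p) = (4 + p)/((2*p)) = (4 + p)*(1/(2*p)) = (4 + p)/(2*p))
P(R) = R (P(R) = ((½)*(4 + 4)/4)*R = ((½)*(¼)*8)*R = 1*R = R)
W*P(1) - 4 = -76*1 - 4 = -76 - 4 = -80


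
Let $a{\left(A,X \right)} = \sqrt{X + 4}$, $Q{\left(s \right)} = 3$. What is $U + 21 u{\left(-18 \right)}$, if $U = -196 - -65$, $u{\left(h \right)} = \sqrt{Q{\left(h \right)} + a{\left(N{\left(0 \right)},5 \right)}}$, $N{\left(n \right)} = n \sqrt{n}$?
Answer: $-131 + 21 \sqrt{6} \approx -79.561$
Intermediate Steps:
$N{\left(n \right)} = n^{\frac{3}{2}}$
$a{\left(A,X \right)} = \sqrt{4 + X}$
$u{\left(h \right)} = \sqrt{6}$ ($u{\left(h \right)} = \sqrt{3 + \sqrt{4 + 5}} = \sqrt{3 + \sqrt{9}} = \sqrt{3 + 3} = \sqrt{6}$)
$U = -131$ ($U = -196 + 65 = -131$)
$U + 21 u{\left(-18 \right)} = -131 + 21 \sqrt{6}$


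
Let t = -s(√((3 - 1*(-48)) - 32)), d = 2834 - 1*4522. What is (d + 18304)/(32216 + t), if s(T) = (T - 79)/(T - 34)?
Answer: 4057286572/7865914013 + 24924*√19/39329570065 ≈ 0.51581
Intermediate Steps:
d = -1688 (d = 2834 - 4522 = -1688)
s(T) = (-79 + T)/(-34 + T)
t = -(-79 + √19)/(-34 + √19) (t = -(-79 + √((3 - 1*(-48)) - 32))/(-34 + √((3 - 1*(-48)) - 32)) = -(-79 + √((3 + 48) - 32))/(-34 + √((3 + 48) - 32)) = -(-79 + √(51 - 32))/(-34 + √(51 - 32)) = -(-79 + √19)/(-34 + √19) ≈ -2.5182)
(d + 18304)/(32216 + t) = (-1688 + 18304)/(32216 + (-889/379 - 15*√19/379)) = 16616/(12208975/379 - 15*√19/379)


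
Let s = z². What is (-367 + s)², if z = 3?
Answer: 128164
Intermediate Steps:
s = 9 (s = 3² = 9)
(-367 + s)² = (-367 + 9)² = (-358)² = 128164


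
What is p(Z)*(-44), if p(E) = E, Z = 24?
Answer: -1056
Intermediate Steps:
p(Z)*(-44) = 24*(-44) = -1056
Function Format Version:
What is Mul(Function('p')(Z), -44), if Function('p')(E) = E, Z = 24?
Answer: -1056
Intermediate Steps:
Mul(Function('p')(Z), -44) = Mul(24, -44) = -1056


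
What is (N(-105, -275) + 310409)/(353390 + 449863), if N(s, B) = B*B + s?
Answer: 128643/267751 ≈ 0.48046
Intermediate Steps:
N(s, B) = s + B² (N(s, B) = B² + s = s + B²)
(N(-105, -275) + 310409)/(353390 + 449863) = ((-105 + (-275)²) + 310409)/(353390 + 449863) = ((-105 + 75625) + 310409)/803253 = (75520 + 310409)*(1/803253) = 385929*(1/803253) = 128643/267751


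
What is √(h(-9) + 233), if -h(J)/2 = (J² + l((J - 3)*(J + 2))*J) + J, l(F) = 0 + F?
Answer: √1601 ≈ 40.013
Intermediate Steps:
l(F) = F
h(J) = -2*J - 2*J² - 2*J*(-3 + J)*(2 + J) (h(J) = -2*((J² + ((J - 3)*(J + 2))*J) + J) = -2*((J² + ((-3 + J)*(2 + J))*J) + J) = -2*((J² + J*(-3 + J)*(2 + J)) + J) = -2*(J + J² + J*(-3 + J)*(2 + J)) = -2*J - 2*J² - 2*J*(-3 + J)*(2 + J))
√(h(-9) + 233) = √(2*(-9)*(5 - 1*(-9)²) + 233) = √(2*(-9)*(5 - 1*81) + 233) = √(2*(-9)*(5 - 81) + 233) = √(2*(-9)*(-76) + 233) = √(1368 + 233) = √1601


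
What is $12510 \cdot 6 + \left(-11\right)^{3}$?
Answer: $73729$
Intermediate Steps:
$12510 \cdot 6 + \left(-11\right)^{3} = 75060 - 1331 = 73729$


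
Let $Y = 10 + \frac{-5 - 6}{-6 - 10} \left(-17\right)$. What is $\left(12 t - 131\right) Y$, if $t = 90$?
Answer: $- \frac{25623}{16} \approx -1601.4$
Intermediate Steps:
$Y = - \frac{27}{16}$ ($Y = 10 + \frac{-5 - 6}{-16} \left(-17\right) = 10 + \left(-11\right) \left(- \frac{1}{16}\right) \left(-17\right) = 10 + \frac{11}{16} \left(-17\right) = 10 - \frac{187}{16} = - \frac{27}{16} \approx -1.6875$)
$\left(12 t - 131\right) Y = \left(12 \cdot 90 - 131\right) \left(- \frac{27}{16}\right) = \left(1080 - 131\right) \left(- \frac{27}{16}\right) = 949 \left(- \frac{27}{16}\right) = - \frac{25623}{16}$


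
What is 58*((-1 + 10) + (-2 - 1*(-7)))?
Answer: 812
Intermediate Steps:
58*((-1 + 10) + (-2 - 1*(-7))) = 58*(9 + (-2 + 7)) = 58*(9 + 5) = 58*14 = 812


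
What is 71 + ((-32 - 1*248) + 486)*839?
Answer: 172905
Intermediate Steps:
71 + ((-32 - 1*248) + 486)*839 = 71 + ((-32 - 248) + 486)*839 = 71 + (-280 + 486)*839 = 71 + 206*839 = 71 + 172834 = 172905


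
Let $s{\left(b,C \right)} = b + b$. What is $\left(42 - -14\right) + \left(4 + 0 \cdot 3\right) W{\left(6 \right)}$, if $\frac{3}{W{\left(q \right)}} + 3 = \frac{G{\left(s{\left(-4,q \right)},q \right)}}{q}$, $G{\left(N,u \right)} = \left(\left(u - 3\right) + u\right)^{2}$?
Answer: $\frac{400}{7} \approx 57.143$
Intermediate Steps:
$s{\left(b,C \right)} = 2 b$
$G{\left(N,u \right)} = \left(-3 + 2 u\right)^{2}$ ($G{\left(N,u \right)} = \left(\left(u - 3\right) + u\right)^{2} = \left(\left(-3 + u\right) + u\right)^{2} = \left(-3 + 2 u\right)^{2}$)
$W{\left(q \right)} = \frac{3}{-3 + \frac{\left(-3 + 2 q\right)^{2}}{q}}$
$\left(42 - -14\right) + \left(4 + 0 \cdot 3\right) W{\left(6 \right)} = \left(42 - -14\right) + \left(4 + 0 \cdot 3\right) 3 \cdot 6 \frac{1}{9 - 90 + 4 \cdot 6^{2}} = \left(42 + 14\right) + \left(4 + 0\right) 3 \cdot 6 \frac{1}{9 - 90 + 4 \cdot 36} = 56 + 4 \cdot 3 \cdot 6 \frac{1}{9 - 90 + 144} = 56 + 4 \cdot 3 \cdot 6 \cdot \frac{1}{63} = 56 + 4 \cdot \frac{2}{7} = 56 + \frac{8}{7} = \frac{400}{7}$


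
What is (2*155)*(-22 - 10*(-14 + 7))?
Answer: 14880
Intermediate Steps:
(2*155)*(-22 - 10*(-14 + 7)) = 310*(-22 - 10*(-7)) = 310*(-22 + 70) = 310*48 = 14880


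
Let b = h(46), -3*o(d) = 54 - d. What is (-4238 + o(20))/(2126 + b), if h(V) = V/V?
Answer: -12748/6381 ≈ -1.9978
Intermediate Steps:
o(d) = -18 + d/3 (o(d) = -(54 - d)/3 = -18 + d/3)
h(V) = 1
b = 1
(-4238 + o(20))/(2126 + b) = (-4238 + (-18 + (⅓)*20))/(2126 + 1) = (-4238 + (-18 + 20/3))/2127 = (-4238 - 34/3)*(1/2127) = -12748/3*1/2127 = -12748/6381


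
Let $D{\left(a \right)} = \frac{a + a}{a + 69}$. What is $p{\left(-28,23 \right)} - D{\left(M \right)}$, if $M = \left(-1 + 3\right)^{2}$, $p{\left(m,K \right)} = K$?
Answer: $\frac{1671}{73} \approx 22.89$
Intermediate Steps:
$M = 4$ ($M = 2^{2} = 4$)
$D{\left(a \right)} = \frac{2 a}{69 + a}$
$p{\left(-28,23 \right)} - D{\left(M \right)} = 23 - 2 \cdot 4 \frac{1}{69 + 4} = 23 - 2 \cdot 4 \cdot \frac{1}{73} = 23 - \frac{8}{73} = \frac{1671}{73}$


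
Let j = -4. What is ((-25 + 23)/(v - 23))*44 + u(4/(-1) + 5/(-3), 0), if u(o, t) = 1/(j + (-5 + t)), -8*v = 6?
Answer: 3073/855 ≈ 3.5942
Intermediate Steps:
v = -¾ (v = -⅛*6 = -¾ ≈ -0.75000)
u(o, t) = 1/(-9 + t) (u(o, t) = 1/(-4 + (-5 + t)) = 1/(-9 + t))
((-25 + 23)/(v - 23))*44 + u(4/(-1) + 5/(-3), 0) = ((-25 + 23)/(-¾ - 23))*44 + 1/(-9 + 0) = -2/(-95/4)*44 + 1/(-9) = -2*(-4/95)*44 - ⅑ = (8/95)*44 - ⅑ = 352/95 - ⅑ = 3073/855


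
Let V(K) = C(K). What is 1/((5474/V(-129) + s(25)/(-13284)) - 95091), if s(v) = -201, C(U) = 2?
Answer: -4428/408943445 ≈ -1.0828e-5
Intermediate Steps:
V(K) = 2
1/((5474/V(-129) + s(25)/(-13284)) - 95091) = 1/((5474/2 - 201/(-13284)) - 95091) = 1/((5474*(½) - 201*(-1/13284)) - 95091) = 1/((2737 + 67/4428) - 95091) = 1/(12119503/4428 - 95091) = 1/(-408943445/4428) = -4428/408943445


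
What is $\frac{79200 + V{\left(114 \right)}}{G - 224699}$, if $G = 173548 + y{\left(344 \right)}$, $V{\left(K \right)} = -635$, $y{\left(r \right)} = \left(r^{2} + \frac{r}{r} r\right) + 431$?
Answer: $\frac{15713}{13592} \approx 1.156$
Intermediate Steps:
$y{\left(r \right)} = 431 + r + r^{2}$ ($y{\left(r \right)} = \left(r^{2} + 1 r\right) + 431 = \left(r^{2} + r\right) + 431 = \left(r + r^{2}\right) + 431 = 431 + r + r^{2}$)
$G = 292659$ ($G = 173548 + \left(431 + 344 + 344^{2}\right) = 173548 + \left(431 + 344 + 118336\right) = 173548 + 119111 = 292659$)
$\frac{79200 + V{\left(114 \right)}}{G - 224699} = \frac{79200 - 635}{292659 - 224699} = \frac{78565}{67960} = 78565 \cdot \frac{1}{67960} = \frac{15713}{13592}$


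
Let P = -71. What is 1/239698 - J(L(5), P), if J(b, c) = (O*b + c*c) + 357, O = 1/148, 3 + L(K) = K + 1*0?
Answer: -23937021280/4434413 ≈ -5398.0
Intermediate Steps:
L(K) = -3 + K (L(K) = -3 + (K + 1*0) = -3 + (K + 0) = -3 + K)
O = 1/148 ≈ 0.0067568
J(b, c) = 357 + c² + b/148 (J(b, c) = (b/148 + c*c) + 357 = (b/148 + c²) + 357 = (c² + b/148) + 357 = 357 + c² + b/148)
1/239698 - J(L(5), P) = 1/239698 - (357 + (-71)² + (-3 + 5)/148) = 1/239698 - (357 + 5041 + (1/148)*2) = 1/239698 - (357 + 5041 + 1/74) = 1/239698 - 1*399453/74 = 1/239698 - 399453/74 = -23937021280/4434413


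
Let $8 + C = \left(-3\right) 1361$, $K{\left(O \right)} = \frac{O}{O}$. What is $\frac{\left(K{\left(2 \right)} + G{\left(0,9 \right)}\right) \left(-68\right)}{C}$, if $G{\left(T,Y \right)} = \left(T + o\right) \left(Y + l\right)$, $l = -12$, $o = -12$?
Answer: $\frac{2516}{4091} \approx 0.61501$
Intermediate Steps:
$G{\left(T,Y \right)} = \left(-12 + T\right) \left(-12 + Y\right)$ ($G{\left(T,Y \right)} = \left(T - 12\right) \left(Y - 12\right) = \left(-12 + T\right) \left(-12 + Y\right)$)
$K{\left(O \right)} = 1$
$C = -4091$ ($C = -8 - 4083 = -4091$)
$\frac{\left(K{\left(2 \right)} + G{\left(0,9 \right)}\right) \left(-68\right)}{C} = \frac{\left(1 + \left(144 - 0 - 108 + 0 \cdot 9\right)\right) \left(-68\right)}{-4091} = \left(1 + \left(144 + 0 - 108 + 0\right)\right) \left(-68\right) \left(- \frac{1}{4091}\right) = \left(1 + 36\right) \left(-68\right) \left(- \frac{1}{4091}\right) = 37 \left(-68\right) \left(- \frac{1}{4091}\right) = \left(-2516\right) \left(- \frac{1}{4091}\right) = \frac{2516}{4091}$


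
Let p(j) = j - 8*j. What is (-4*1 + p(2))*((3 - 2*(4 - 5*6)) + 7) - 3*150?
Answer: -1566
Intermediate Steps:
p(j) = -7*j (p(j) = j - 8*j = -7*j)
(-4*1 + p(2))*((3 - 2*(4 - 5*6)) + 7) - 3*150 = (-4*1 - 7*2)*((3 - 2*(4 - 5*6)) + 7) - 3*150 = (-4 - 14)*((3 - 2*(4 - 30)) + 7) - 450 = -18*((3 - 2*(-26)) + 7) - 450 = -18*((3 + 52) + 7) - 450 = -18*(55 + 7) - 450 = -18*62 - 450 = -1116 - 450 = -1566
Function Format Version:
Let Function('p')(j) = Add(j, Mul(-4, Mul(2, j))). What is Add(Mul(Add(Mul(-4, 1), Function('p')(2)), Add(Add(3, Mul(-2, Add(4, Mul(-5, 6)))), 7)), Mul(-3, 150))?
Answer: -1566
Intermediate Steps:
Function('p')(j) = Mul(-7, j) (Function('p')(j) = Add(j, Mul(-8, j)) = Mul(-7, j))
Add(Mul(Add(Mul(-4, 1), Function('p')(2)), Add(Add(3, Mul(-2, Add(4, Mul(-5, 6)))), 7)), Mul(-3, 150)) = Add(Mul(Add(Mul(-4, 1), Mul(-7, 2)), Add(Add(3, Mul(-2, Add(4, Mul(-5, 6)))), 7)), Mul(-3, 150)) = Add(Mul(Add(-4, -14), Add(Add(3, Mul(-2, Add(4, -30))), 7)), -450) = Add(Mul(-18, Add(Add(3, Mul(-2, -26)), 7)), -450) = Add(Mul(-18, Add(Add(3, 52), 7)), -450) = Add(Mul(-18, Add(55, 7)), -450) = Add(Mul(-18, 62), -450) = Add(-1116, -450) = -1566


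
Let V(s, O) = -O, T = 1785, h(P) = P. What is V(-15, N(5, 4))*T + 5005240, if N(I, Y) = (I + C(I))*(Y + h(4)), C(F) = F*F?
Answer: 4576840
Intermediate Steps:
C(F) = F²
N(I, Y) = (4 + Y)*(I + I²) (N(I, Y) = (I + I²)*(Y + 4) = (I + I²)*(4 + Y) = (4 + Y)*(I + I²))
V(-15, N(5, 4))*T + 5005240 = -5*(4 + 4 + 4*5 + 5*4)*1785 + 5005240 = -5*(4 + 4 + 20 + 20)*1785 + 5005240 = -5*48*1785 + 5005240 = -1*240*1785 + 5005240 = -240*1785 + 5005240 = -428400 + 5005240 = 4576840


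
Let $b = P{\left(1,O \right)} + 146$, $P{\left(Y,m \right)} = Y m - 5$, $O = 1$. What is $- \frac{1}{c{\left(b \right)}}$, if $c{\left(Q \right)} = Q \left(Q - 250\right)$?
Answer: $\frac{1}{15336} \approx 6.5206 \cdot 10^{-5}$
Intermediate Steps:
$P{\left(Y,m \right)} = -5 + Y m$
$b = 142$ ($b = \left(-5 + 1 \cdot 1\right) + 146 = \left(-5 + 1\right) + 146 = -4 + 146 = 142$)
$c{\left(Q \right)} = Q \left(-250 + Q\right)$
$- \frac{1}{c{\left(b \right)}} = - \frac{1}{142 \left(-250 + 142\right)} = - \frac{1}{142 \left(-108\right)} = - \frac{1}{-15336} = \left(-1\right) \left(- \frac{1}{15336}\right) = \frac{1}{15336}$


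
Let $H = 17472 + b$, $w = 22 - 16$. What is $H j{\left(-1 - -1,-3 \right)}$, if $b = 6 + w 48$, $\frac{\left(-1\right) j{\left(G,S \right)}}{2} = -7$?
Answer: $248724$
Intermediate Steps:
$j{\left(G,S \right)} = 14$ ($j{\left(G,S \right)} = \left(-2\right) \left(-7\right) = 14$)
$w = 6$ ($w = 22 - 16 = 6$)
$b = 294$ ($b = 6 + 6 \cdot 48 = 6 + 288 = 294$)
$H = 17766$ ($H = 17472 + 294 = 17766$)
$H j{\left(-1 - -1,-3 \right)} = 17766 \cdot 14 = 248724$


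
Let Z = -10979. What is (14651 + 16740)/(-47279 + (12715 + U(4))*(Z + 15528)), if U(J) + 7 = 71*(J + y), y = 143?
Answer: 31391/105239326 ≈ 0.00029828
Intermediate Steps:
U(J) = 10146 + 71*J (U(J) = -7 + 71*(J + 143) = -7 + 71*(143 + J) = -7 + (10153 + 71*J) = 10146 + 71*J)
(14651 + 16740)/(-47279 + (12715 + U(4))*(Z + 15528)) = (14651 + 16740)/(-47279 + (12715 + (10146 + 71*4))*(-10979 + 15528)) = 31391/(-47279 + (12715 + (10146 + 284))*4549) = 31391/(-47279 + (12715 + 10430)*4549) = 31391/(-47279 + 23145*4549) = 31391/(-47279 + 105286605) = 31391/105239326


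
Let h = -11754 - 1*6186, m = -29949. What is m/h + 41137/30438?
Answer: 274930907/91009620 ≈ 3.0209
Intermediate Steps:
h = -17940 (h = -11754 - 6186 = -17940)
m/h + 41137/30438 = -29949/(-17940) + 41137/30438 = -29949*(-1/17940) + 41137*(1/30438) = 9983/5980 + 41137/30438 = 274930907/91009620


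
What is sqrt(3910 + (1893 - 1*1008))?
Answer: sqrt(4795) ≈ 69.246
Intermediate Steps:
sqrt(3910 + (1893 - 1*1008)) = sqrt(3910 + (1893 - 1008)) = sqrt(3910 + 885) = sqrt(4795)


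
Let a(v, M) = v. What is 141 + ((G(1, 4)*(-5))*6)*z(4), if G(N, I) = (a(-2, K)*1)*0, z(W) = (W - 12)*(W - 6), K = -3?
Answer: 141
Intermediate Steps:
z(W) = (-12 + W)*(-6 + W)
G(N, I) = 0 (G(N, I) = -2*1*0 = -2*0 = 0)
141 + ((G(1, 4)*(-5))*6)*z(4) = 141 + ((0*(-5))*6)*(72 + 4² - 18*4) = 141 + (0*6)*(72 + 16 - 72) = 141 + 0*16 = 141 + 0 = 141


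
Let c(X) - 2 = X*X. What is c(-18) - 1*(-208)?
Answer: 534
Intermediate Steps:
c(X) = 2 + X**2 (c(X) = 2 + X*X = 2 + X**2)
c(-18) - 1*(-208) = (2 + (-18)**2) - 1*(-208) = (2 + 324) + 208 = 326 + 208 = 534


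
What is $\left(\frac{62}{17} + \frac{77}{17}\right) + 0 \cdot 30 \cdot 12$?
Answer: $\frac{139}{17} \approx 8.1765$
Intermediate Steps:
$\left(\frac{62}{17} + \frac{77}{17}\right) + 0 \cdot 30 \cdot 12 = \left(62 \cdot \frac{1}{17} + 77 \cdot \frac{1}{17}\right) + 0 \cdot 12 = \left(\frac{62}{17} + \frac{77}{17}\right) + 0 = \frac{139}{17} + 0 = \frac{139}{17}$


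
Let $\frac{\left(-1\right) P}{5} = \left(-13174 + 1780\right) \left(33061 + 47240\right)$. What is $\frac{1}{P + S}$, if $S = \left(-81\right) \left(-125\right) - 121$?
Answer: $\frac{1}{4574757974} \approx 2.1859 \cdot 10^{-10}$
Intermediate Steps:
$P = 4574747970$ ($P = - 5 \left(-13174 + 1780\right) \left(33061 + 47240\right) = - 5 \left(\left(-11394\right) 80301\right) = \left(-5\right) \left(-914949594\right) = 4574747970$)
$S = 10004$ ($S = 10125 - 121 = 10004$)
$\frac{1}{P + S} = \frac{1}{4574747970 + 10004} = \frac{1}{4574757974}$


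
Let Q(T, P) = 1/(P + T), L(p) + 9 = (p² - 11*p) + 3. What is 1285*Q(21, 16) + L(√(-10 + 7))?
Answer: 952/37 - 11*I*√3 ≈ 25.73 - 19.053*I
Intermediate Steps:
L(p) = -6 + p² - 11*p (L(p) = -9 + ((p² - 11*p) + 3) = -9 + (3 + p² - 11*p) = -6 + p² - 11*p)
1285*Q(21, 16) + L(√(-10 + 7)) = 1285/(16 + 21) + (-6 + (√(-10 + 7))² - 11*√(-10 + 7)) = 1285/37 + (-6 + (√(-3))² - 11*I*√3) = 1285*(1/37) + (-6 + (I*√3)² - 11*I*√3) = 1285/37 + (-6 - 3 - 11*I*√3) = 1285/37 + (-9 - 11*I*√3) = 952/37 - 11*I*√3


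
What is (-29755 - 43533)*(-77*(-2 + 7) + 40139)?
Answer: -2913491152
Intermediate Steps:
(-29755 - 43533)*(-77*(-2 + 7) + 40139) = -73288*(-77*5 + 40139) = -73288*(-385 + 40139) = -73288*39754 = -2913491152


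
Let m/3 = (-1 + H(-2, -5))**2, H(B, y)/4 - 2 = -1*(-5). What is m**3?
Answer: 10460353203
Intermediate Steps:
H(B, y) = 28 (H(B, y) = 8 + 4*(-1*(-5)) = 8 + 4*5 = 8 + 20 = 28)
m = 2187 (m = 3*(-1 + 28)**2 = 3*27**2 = 3*729 = 2187)
m**3 = 2187**3 = 10460353203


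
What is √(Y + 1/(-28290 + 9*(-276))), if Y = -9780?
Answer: I*√9262042194054/30774 ≈ 98.894*I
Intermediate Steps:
√(Y + 1/(-28290 + 9*(-276))) = √(-9780 + 1/(-28290 + 9*(-276))) = √(-9780 + 1/(-28290 - 2484)) = √(-9780 + 1/(-30774)) = √(-9780 - 1/30774) = √(-300969721/30774) = I*√9262042194054/30774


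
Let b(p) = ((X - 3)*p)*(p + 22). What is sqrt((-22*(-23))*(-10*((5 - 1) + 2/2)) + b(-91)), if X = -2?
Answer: I*sqrt(56695) ≈ 238.11*I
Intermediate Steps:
b(p) = -5*p*(22 + p) (b(p) = ((-2 - 3)*p)*(p + 22) = (-5*p)*(22 + p) = -5*p*(22 + p))
sqrt((-22*(-23))*(-10*((5 - 1) + 2/2)) + b(-91)) = sqrt((-22*(-23))*(-10*((5 - 1) + 2/2)) - 5*(-91)*(22 - 91)) = sqrt(506*(-10*(4 + 2*(1/2))) - 5*(-91)*(-69)) = sqrt(506*(-10*(4 + 1)) - 31395) = sqrt(506*(-10*5) - 31395) = sqrt(506*(-50) - 31395) = sqrt(-25300 - 31395) = sqrt(-56695) = I*sqrt(56695)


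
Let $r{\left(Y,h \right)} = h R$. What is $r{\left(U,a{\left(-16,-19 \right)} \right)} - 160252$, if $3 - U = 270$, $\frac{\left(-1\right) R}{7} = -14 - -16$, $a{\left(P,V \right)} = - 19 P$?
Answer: $-164508$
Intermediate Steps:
$R = -14$ ($R = - 7 \left(-14 - -16\right) = - 7 \left(-14 + 16\right) = \left(-7\right) 2 = -14$)
$U = -267$ ($U = 3 - 270 = -267$)
$r{\left(Y,h \right)} = - 14 h$ ($r{\left(Y,h \right)} = h \left(-14\right) = - 14 h$)
$r{\left(U,a{\left(-16,-19 \right)} \right)} - 160252 = - 14 \left(\left(-19\right) \left(-16\right)\right) - 160252 = \left(-14\right) 304 - 160252 = -4256 - 160252 = -164508$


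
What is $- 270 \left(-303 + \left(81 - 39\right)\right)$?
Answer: $70470$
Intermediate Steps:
$- 270 \left(-303 + \left(81 - 39\right)\right) = - 270 \left(-303 + 42\right) = \left(-270\right) \left(-261\right) = 70470$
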